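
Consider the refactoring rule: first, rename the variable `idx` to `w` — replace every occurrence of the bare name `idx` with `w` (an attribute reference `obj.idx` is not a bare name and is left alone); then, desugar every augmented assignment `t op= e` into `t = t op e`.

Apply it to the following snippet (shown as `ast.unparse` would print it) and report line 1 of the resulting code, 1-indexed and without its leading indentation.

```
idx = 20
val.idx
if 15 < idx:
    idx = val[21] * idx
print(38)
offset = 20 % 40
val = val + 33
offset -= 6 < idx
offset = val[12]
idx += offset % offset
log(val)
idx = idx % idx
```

Transformed code:
w = 20
val.idx
if 15 < w:
    w = val[21] * w
print(38)
offset = 20 % 40
val = val + 33
offset = offset - (6 < w)
offset = val[12]
w = w + offset % offset
log(val)
w = w % w

w = 20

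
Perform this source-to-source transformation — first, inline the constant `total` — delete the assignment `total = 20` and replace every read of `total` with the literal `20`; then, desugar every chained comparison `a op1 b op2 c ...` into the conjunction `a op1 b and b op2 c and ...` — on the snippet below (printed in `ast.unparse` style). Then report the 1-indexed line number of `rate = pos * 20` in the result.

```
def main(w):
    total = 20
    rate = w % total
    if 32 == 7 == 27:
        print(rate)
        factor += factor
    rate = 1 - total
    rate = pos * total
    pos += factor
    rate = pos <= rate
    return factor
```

Transformed code:
def main(w):
    rate = w % 20
    if 32 == 7 and 7 == 27:
        print(rate)
        factor += factor
    rate = 1 - 20
    rate = pos * 20
    pos += factor
    rate = pos <= rate
    return factor

7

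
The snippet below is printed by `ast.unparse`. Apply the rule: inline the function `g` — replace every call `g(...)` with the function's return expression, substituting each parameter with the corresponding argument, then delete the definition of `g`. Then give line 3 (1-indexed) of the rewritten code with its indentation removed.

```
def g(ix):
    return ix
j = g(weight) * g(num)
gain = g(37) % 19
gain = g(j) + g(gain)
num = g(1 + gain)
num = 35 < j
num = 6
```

gain = j + gain

Transformed code:
j = weight * num
gain = 37 % 19
gain = j + gain
num = 1 + gain
num = 35 < j
num = 6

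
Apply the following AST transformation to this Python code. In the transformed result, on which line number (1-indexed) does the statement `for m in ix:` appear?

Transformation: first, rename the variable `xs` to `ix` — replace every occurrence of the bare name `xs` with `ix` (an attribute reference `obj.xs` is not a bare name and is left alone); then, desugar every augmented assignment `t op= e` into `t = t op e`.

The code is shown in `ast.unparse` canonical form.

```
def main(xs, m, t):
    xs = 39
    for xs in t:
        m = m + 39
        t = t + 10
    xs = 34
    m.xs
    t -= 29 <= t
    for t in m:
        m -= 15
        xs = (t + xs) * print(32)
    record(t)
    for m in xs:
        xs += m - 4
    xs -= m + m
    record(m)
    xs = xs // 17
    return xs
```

Transformed code:
def main(ix, m, t):
    ix = 39
    for ix in t:
        m = m + 39
        t = t + 10
    ix = 34
    m.xs
    t = t - (29 <= t)
    for t in m:
        m = m - 15
        ix = (t + ix) * print(32)
    record(t)
    for m in ix:
        ix = ix + (m - 4)
    ix = ix - (m + m)
    record(m)
    ix = ix // 17
    return ix

13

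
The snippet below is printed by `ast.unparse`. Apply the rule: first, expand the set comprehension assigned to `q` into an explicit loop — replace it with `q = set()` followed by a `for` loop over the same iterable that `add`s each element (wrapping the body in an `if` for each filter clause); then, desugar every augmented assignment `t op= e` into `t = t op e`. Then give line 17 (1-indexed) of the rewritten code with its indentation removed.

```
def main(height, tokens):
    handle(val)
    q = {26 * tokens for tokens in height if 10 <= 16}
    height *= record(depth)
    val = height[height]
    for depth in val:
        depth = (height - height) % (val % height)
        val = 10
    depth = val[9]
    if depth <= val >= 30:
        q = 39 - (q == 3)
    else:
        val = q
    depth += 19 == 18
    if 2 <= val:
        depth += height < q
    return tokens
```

depth = depth + (19 == 18)

Transformed code:
def main(height, tokens):
    handle(val)
    q = set()
    for tokens in height:
        if 10 <= 16:
            q.add(26 * tokens)
    height = height * record(depth)
    val = height[height]
    for depth in val:
        depth = (height - height) % (val % height)
        val = 10
    depth = val[9]
    if depth <= val >= 30:
        q = 39 - (q == 3)
    else:
        val = q
    depth = depth + (19 == 18)
    if 2 <= val:
        depth = depth + (height < q)
    return tokens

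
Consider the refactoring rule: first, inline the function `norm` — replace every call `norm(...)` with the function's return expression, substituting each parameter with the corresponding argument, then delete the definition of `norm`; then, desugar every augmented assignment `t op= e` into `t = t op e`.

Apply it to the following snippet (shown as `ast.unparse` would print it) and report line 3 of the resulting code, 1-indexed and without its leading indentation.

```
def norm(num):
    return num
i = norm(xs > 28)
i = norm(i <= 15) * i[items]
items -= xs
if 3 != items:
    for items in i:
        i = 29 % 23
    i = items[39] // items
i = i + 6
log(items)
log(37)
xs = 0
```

Transformed code:
i = xs > 28
i = (i <= 15) * i[items]
items = items - xs
if 3 != items:
    for items in i:
        i = 29 % 23
    i = items[39] // items
i = i + 6
log(items)
log(37)
xs = 0

items = items - xs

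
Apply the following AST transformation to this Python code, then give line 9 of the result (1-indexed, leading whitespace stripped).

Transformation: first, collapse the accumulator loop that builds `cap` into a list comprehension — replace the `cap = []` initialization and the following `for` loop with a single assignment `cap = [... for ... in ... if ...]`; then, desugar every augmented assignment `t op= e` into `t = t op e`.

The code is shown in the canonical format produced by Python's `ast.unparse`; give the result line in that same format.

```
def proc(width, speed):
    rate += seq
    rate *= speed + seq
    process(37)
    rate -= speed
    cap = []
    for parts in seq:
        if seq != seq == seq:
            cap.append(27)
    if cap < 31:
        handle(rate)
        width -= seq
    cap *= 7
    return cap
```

width = width - seq

Transformed code:
def proc(width, speed):
    rate = rate + seq
    rate = rate * (speed + seq)
    process(37)
    rate = rate - speed
    cap = [27 for parts in seq if seq != seq == seq]
    if cap < 31:
        handle(rate)
        width = width - seq
    cap = cap * 7
    return cap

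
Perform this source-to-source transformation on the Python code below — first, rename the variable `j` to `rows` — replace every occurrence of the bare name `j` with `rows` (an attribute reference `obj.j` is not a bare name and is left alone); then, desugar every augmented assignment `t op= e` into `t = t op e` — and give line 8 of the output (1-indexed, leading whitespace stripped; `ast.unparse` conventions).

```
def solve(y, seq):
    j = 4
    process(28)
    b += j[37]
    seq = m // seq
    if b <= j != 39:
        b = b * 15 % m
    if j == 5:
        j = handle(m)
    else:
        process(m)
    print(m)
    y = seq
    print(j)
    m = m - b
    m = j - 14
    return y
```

Transformed code:
def solve(y, seq):
    rows = 4
    process(28)
    b = b + rows[37]
    seq = m // seq
    if b <= rows != 39:
        b = b * 15 % m
    if rows == 5:
        rows = handle(m)
    else:
        process(m)
    print(m)
    y = seq
    print(rows)
    m = m - b
    m = rows - 14
    return y

if rows == 5:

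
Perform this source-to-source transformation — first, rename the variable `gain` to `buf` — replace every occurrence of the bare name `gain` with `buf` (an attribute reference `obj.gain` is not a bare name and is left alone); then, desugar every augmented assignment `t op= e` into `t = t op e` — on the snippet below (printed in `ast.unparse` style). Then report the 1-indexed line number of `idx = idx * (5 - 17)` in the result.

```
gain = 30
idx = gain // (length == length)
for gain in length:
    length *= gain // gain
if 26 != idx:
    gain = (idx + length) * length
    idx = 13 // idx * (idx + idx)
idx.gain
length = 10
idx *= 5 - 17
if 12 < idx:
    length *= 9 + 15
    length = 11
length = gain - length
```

10

Transformed code:
buf = 30
idx = buf // (length == length)
for buf in length:
    length = length * (buf // buf)
if 26 != idx:
    buf = (idx + length) * length
    idx = 13 // idx * (idx + idx)
idx.gain
length = 10
idx = idx * (5 - 17)
if 12 < idx:
    length = length * (9 + 15)
    length = 11
length = buf - length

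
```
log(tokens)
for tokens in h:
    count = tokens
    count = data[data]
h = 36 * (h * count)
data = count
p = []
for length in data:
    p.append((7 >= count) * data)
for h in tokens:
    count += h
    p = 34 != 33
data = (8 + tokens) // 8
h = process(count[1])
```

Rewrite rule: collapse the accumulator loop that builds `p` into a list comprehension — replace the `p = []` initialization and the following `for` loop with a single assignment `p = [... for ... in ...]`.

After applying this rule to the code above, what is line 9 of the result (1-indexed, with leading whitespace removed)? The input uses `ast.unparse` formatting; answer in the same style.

count += h

Transformed code:
log(tokens)
for tokens in h:
    count = tokens
    count = data[data]
h = 36 * (h * count)
data = count
p = [(7 >= count) * data for length in data]
for h in tokens:
    count += h
    p = 34 != 33
data = (8 + tokens) // 8
h = process(count[1])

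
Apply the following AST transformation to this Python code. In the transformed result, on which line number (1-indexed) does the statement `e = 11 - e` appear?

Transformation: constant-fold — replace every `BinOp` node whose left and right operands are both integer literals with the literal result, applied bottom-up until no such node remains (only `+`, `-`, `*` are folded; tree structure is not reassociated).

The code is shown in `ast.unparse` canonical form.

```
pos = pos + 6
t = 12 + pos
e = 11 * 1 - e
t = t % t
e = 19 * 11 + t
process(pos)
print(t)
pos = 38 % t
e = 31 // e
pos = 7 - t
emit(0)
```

Transformed code:
pos = pos + 6
t = 12 + pos
e = 11 - e
t = t % t
e = 209 + t
process(pos)
print(t)
pos = 38 % t
e = 31 // e
pos = 7 - t
emit(0)

3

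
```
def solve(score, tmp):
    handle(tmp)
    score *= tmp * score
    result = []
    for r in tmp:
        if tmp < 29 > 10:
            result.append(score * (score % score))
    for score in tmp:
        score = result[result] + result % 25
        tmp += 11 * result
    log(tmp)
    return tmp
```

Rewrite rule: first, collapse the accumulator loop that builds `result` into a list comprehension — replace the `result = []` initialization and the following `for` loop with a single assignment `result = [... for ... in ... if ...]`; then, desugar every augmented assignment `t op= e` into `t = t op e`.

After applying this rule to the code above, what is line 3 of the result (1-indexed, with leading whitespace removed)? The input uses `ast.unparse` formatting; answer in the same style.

score = score * (tmp * score)

Transformed code:
def solve(score, tmp):
    handle(tmp)
    score = score * (tmp * score)
    result = [score * (score % score) for r in tmp if tmp < 29 > 10]
    for score in tmp:
        score = result[result] + result % 25
        tmp = tmp + 11 * result
    log(tmp)
    return tmp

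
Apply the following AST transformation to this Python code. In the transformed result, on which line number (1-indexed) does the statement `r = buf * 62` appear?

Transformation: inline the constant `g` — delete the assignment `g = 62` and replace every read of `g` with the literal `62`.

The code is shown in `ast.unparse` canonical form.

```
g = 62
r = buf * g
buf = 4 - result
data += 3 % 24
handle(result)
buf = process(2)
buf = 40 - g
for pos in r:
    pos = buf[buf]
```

Transformed code:
r = buf * 62
buf = 4 - result
data += 3 % 24
handle(result)
buf = process(2)
buf = 40 - 62
for pos in r:
    pos = buf[buf]

1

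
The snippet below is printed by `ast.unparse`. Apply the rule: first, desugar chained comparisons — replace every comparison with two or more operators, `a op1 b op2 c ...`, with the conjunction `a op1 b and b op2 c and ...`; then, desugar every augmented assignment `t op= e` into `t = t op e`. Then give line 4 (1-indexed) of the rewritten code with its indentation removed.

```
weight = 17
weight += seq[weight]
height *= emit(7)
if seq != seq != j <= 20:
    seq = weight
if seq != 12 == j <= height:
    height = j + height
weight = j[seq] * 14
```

if seq != seq and seq != j and (j <= 20):

Transformed code:
weight = 17
weight = weight + seq[weight]
height = height * emit(7)
if seq != seq and seq != j and (j <= 20):
    seq = weight
if seq != 12 and 12 == j and (j <= height):
    height = j + height
weight = j[seq] * 14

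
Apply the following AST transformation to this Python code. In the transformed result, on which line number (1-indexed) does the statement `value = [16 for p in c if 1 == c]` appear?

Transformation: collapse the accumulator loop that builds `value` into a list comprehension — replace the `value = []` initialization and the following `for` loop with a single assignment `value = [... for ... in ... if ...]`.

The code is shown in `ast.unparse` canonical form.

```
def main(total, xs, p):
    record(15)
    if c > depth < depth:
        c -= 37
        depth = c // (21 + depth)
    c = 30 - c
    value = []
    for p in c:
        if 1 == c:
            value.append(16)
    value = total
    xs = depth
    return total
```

7

Transformed code:
def main(total, xs, p):
    record(15)
    if c > depth < depth:
        c -= 37
        depth = c // (21 + depth)
    c = 30 - c
    value = [16 for p in c if 1 == c]
    value = total
    xs = depth
    return total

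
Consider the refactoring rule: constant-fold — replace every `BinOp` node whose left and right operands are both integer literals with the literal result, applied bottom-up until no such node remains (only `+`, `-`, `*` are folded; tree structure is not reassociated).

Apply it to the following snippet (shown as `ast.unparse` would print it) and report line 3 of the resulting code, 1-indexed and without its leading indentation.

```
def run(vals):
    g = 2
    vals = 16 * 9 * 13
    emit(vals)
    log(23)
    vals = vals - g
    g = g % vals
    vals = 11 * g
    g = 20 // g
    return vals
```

Transformed code:
def run(vals):
    g = 2
    vals = 1872
    emit(vals)
    log(23)
    vals = vals - g
    g = g % vals
    vals = 11 * g
    g = 20 // g
    return vals

vals = 1872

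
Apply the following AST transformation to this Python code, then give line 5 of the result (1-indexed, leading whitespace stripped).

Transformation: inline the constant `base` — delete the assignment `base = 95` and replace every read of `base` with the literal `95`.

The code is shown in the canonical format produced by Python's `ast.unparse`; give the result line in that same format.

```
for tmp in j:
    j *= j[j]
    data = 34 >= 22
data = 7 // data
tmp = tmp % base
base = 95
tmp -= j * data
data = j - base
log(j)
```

Transformed code:
for tmp in j:
    j *= j[j]
    data = 34 >= 22
data = 7 // data
tmp = tmp % 95
tmp -= j * data
data = j - 95
log(j)

tmp = tmp % 95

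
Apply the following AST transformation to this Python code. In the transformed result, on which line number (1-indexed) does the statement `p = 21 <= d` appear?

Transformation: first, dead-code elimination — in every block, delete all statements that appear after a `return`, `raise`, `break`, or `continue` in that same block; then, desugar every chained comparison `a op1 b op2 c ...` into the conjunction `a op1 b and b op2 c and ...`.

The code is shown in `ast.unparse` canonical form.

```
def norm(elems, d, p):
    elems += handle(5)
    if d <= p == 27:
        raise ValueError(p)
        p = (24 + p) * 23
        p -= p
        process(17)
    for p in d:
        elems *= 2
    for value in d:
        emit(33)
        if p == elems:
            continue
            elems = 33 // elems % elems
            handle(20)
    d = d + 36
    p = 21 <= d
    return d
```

Transformed code:
def norm(elems, d, p):
    elems += handle(5)
    if d <= p and p == 27:
        raise ValueError(p)
    for p in d:
        elems *= 2
    for value in d:
        emit(33)
        if p == elems:
            continue
    d = d + 36
    p = 21 <= d
    return d

12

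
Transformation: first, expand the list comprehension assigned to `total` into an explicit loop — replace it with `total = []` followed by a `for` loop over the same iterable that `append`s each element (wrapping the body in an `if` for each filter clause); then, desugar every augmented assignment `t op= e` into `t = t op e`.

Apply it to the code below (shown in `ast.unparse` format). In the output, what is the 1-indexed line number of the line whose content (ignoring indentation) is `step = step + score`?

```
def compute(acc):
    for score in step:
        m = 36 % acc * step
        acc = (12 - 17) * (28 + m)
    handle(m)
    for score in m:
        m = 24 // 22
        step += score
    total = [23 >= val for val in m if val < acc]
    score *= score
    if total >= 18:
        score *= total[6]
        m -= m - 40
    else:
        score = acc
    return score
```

Transformed code:
def compute(acc):
    for score in step:
        m = 36 % acc * step
        acc = (12 - 17) * (28 + m)
    handle(m)
    for score in m:
        m = 24 // 22
        step = step + score
    total = []
    for val in m:
        if val < acc:
            total.append(23 >= val)
    score = score * score
    if total >= 18:
        score = score * total[6]
        m = m - (m - 40)
    else:
        score = acc
    return score

8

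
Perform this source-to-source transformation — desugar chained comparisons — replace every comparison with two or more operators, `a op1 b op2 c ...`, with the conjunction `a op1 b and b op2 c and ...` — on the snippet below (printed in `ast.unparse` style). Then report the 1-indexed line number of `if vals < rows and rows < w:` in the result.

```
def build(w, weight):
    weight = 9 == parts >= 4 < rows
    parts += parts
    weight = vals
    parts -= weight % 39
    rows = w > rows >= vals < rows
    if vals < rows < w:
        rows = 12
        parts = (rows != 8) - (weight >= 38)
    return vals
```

Transformed code:
def build(w, weight):
    weight = 9 == parts and parts >= 4 and (4 < rows)
    parts += parts
    weight = vals
    parts -= weight % 39
    rows = w > rows and rows >= vals and (vals < rows)
    if vals < rows and rows < w:
        rows = 12
        parts = (rows != 8) - (weight >= 38)
    return vals

7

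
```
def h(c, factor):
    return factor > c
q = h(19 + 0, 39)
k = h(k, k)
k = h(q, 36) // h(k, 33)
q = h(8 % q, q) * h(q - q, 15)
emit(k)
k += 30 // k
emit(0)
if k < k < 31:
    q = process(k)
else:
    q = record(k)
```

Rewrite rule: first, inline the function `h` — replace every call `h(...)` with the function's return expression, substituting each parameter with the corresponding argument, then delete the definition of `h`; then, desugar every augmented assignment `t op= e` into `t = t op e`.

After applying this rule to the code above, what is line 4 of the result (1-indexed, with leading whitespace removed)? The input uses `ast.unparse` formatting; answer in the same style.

Transformed code:
q = 39 > 19 + 0
k = k > k
k = (36 > q) // (33 > k)
q = (q > 8 % q) * (15 > q - q)
emit(k)
k = k + 30 // k
emit(0)
if k < k < 31:
    q = process(k)
else:
    q = record(k)

q = (q > 8 % q) * (15 > q - q)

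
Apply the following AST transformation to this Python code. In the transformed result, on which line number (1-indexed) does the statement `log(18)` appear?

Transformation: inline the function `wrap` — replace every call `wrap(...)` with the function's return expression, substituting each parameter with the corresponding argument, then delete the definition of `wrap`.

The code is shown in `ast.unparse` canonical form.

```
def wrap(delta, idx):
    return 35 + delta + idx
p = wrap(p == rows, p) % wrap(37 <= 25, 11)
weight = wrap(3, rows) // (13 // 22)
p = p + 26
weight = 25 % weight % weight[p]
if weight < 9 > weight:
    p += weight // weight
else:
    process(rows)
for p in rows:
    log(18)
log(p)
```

Transformed code:
p = (35 + (p == rows) + p) % (35 + (37 <= 25) + 11)
weight = (35 + 3 + rows) // (13 // 22)
p = p + 26
weight = 25 % weight % weight[p]
if weight < 9 > weight:
    p += weight // weight
else:
    process(rows)
for p in rows:
    log(18)
log(p)

10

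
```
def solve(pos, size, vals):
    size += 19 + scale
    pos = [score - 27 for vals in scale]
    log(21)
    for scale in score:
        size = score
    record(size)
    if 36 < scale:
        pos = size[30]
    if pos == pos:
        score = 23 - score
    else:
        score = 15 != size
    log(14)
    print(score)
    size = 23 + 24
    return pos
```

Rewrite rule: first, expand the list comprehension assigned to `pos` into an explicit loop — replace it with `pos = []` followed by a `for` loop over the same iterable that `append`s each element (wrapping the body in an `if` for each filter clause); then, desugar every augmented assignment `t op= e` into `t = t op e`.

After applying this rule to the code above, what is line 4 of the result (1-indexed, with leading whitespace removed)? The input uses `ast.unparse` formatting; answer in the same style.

for vals in scale:

Transformed code:
def solve(pos, size, vals):
    size = size + (19 + scale)
    pos = []
    for vals in scale:
        pos.append(score - 27)
    log(21)
    for scale in score:
        size = score
    record(size)
    if 36 < scale:
        pos = size[30]
    if pos == pos:
        score = 23 - score
    else:
        score = 15 != size
    log(14)
    print(score)
    size = 23 + 24
    return pos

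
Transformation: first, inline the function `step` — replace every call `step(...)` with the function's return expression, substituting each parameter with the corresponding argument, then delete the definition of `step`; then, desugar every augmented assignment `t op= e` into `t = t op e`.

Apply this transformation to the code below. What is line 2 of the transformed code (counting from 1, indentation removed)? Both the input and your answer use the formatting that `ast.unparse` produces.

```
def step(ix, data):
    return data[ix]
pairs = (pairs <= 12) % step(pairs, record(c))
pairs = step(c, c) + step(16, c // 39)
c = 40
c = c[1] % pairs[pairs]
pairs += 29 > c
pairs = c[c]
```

pairs = c[c] + (c // 39)[16]

Transformed code:
pairs = (pairs <= 12) % record(c)[pairs]
pairs = c[c] + (c // 39)[16]
c = 40
c = c[1] % pairs[pairs]
pairs = pairs + (29 > c)
pairs = c[c]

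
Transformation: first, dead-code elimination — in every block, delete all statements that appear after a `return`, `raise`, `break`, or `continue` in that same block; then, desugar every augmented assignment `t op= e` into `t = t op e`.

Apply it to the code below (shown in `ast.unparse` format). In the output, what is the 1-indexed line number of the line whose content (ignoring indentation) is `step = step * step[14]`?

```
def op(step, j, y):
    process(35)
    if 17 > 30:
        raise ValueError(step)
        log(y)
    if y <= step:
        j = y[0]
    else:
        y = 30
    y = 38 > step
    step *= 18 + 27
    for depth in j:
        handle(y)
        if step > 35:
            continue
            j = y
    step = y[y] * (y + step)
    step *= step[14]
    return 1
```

Transformed code:
def op(step, j, y):
    process(35)
    if 17 > 30:
        raise ValueError(step)
    if y <= step:
        j = y[0]
    else:
        y = 30
    y = 38 > step
    step = step * (18 + 27)
    for depth in j:
        handle(y)
        if step > 35:
            continue
    step = y[y] * (y + step)
    step = step * step[14]
    return 1

16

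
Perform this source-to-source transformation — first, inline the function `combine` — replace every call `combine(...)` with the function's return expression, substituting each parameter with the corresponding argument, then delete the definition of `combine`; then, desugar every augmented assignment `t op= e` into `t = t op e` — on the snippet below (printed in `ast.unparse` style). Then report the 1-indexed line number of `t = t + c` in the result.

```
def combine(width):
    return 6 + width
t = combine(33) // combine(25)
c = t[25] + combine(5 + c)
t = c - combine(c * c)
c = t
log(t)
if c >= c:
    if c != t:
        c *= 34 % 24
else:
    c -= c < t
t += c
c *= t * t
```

Transformed code:
t = (6 + 33) // (6 + 25)
c = t[25] + (6 + (5 + c))
t = c - (6 + c * c)
c = t
log(t)
if c >= c:
    if c != t:
        c = c * (34 % 24)
else:
    c = c - (c < t)
t = t + c
c = c * (t * t)

11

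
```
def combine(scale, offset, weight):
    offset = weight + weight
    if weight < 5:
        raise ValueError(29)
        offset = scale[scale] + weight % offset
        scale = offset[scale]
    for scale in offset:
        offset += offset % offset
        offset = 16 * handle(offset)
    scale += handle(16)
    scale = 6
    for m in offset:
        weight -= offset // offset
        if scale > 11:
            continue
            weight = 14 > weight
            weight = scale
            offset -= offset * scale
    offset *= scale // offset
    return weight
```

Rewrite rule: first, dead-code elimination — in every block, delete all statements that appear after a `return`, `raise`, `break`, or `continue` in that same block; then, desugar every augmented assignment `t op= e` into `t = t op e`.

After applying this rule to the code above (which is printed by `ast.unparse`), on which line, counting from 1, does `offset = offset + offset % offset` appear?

Transformed code:
def combine(scale, offset, weight):
    offset = weight + weight
    if weight < 5:
        raise ValueError(29)
    for scale in offset:
        offset = offset + offset % offset
        offset = 16 * handle(offset)
    scale = scale + handle(16)
    scale = 6
    for m in offset:
        weight = weight - offset // offset
        if scale > 11:
            continue
    offset = offset * (scale // offset)
    return weight

6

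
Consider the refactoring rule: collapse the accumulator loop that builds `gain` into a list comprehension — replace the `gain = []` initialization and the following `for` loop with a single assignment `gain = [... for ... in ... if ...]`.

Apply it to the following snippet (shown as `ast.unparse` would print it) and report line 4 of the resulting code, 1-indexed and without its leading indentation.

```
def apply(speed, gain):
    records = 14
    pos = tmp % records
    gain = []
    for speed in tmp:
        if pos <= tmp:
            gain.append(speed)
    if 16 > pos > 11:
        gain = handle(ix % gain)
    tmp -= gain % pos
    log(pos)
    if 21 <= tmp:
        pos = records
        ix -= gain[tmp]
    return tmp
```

gain = [speed for speed in tmp if pos <= tmp]

Transformed code:
def apply(speed, gain):
    records = 14
    pos = tmp % records
    gain = [speed for speed in tmp if pos <= tmp]
    if 16 > pos > 11:
        gain = handle(ix % gain)
    tmp -= gain % pos
    log(pos)
    if 21 <= tmp:
        pos = records
        ix -= gain[tmp]
    return tmp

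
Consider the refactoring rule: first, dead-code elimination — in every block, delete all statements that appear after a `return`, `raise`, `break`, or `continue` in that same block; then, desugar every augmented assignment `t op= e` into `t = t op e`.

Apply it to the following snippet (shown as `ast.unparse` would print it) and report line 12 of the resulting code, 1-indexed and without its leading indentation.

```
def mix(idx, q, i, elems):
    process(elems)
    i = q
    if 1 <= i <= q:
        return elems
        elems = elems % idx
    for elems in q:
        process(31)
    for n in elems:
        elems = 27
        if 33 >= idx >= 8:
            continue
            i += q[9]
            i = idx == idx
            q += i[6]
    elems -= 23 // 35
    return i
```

elems = elems - 23 // 35

Transformed code:
def mix(idx, q, i, elems):
    process(elems)
    i = q
    if 1 <= i <= q:
        return elems
    for elems in q:
        process(31)
    for n in elems:
        elems = 27
        if 33 >= idx >= 8:
            continue
    elems = elems - 23 // 35
    return i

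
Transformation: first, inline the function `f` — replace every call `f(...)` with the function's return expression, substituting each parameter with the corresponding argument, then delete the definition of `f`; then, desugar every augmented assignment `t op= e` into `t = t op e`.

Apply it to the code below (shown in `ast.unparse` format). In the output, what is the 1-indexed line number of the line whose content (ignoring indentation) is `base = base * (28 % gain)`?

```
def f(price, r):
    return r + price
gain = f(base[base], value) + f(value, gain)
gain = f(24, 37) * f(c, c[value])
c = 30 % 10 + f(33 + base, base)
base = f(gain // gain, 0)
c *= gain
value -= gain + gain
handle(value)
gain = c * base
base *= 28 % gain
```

9

Transformed code:
gain = value + base[base] + (gain + value)
gain = (37 + 24) * (c[value] + c)
c = 30 % 10 + (base + (33 + base))
base = 0 + gain // gain
c = c * gain
value = value - (gain + gain)
handle(value)
gain = c * base
base = base * (28 % gain)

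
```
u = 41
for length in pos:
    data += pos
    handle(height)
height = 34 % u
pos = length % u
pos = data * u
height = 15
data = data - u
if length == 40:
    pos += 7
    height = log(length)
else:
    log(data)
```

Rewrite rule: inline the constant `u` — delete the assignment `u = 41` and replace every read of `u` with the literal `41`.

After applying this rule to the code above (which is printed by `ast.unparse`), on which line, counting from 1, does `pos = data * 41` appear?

Transformed code:
for length in pos:
    data += pos
    handle(height)
height = 34 % 41
pos = length % 41
pos = data * 41
height = 15
data = data - 41
if length == 40:
    pos += 7
    height = log(length)
else:
    log(data)

6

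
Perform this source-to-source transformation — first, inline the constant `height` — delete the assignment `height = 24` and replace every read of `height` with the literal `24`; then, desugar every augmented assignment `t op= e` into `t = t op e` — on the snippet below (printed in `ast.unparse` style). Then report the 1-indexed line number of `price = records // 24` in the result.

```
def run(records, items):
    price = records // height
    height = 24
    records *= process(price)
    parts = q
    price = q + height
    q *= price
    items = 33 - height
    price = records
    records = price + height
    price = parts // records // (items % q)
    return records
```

Transformed code:
def run(records, items):
    price = records // 24
    records = records * process(price)
    parts = q
    price = q + 24
    q = q * price
    items = 33 - 24
    price = records
    records = price + 24
    price = parts // records // (items % q)
    return records

2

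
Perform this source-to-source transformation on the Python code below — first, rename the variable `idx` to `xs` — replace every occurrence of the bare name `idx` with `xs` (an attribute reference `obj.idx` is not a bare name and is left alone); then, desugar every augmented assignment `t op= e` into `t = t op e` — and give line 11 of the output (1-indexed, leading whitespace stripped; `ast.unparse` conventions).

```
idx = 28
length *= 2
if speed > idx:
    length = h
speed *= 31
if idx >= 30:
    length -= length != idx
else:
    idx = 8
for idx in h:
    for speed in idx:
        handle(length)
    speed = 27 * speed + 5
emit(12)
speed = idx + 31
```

for speed in xs:

Transformed code:
xs = 28
length = length * 2
if speed > xs:
    length = h
speed = speed * 31
if xs >= 30:
    length = length - (length != xs)
else:
    xs = 8
for xs in h:
    for speed in xs:
        handle(length)
    speed = 27 * speed + 5
emit(12)
speed = xs + 31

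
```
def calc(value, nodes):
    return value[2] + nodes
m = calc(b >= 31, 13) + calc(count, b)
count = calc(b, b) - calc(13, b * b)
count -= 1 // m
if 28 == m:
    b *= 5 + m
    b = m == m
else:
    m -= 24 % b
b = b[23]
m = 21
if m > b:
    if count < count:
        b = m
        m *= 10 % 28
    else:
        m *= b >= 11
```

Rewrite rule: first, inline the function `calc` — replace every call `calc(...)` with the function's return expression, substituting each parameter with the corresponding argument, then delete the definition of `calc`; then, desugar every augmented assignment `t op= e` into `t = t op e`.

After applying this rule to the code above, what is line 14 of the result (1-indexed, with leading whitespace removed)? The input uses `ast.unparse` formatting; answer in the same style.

Transformed code:
m = (b >= 31)[2] + 13 + (count[2] + b)
count = b[2] + b - (13[2] + b * b)
count = count - 1 // m
if 28 == m:
    b = b * (5 + m)
    b = m == m
else:
    m = m - 24 % b
b = b[23]
m = 21
if m > b:
    if count < count:
        b = m
        m = m * (10 % 28)
    else:
        m = m * (b >= 11)

m = m * (10 % 28)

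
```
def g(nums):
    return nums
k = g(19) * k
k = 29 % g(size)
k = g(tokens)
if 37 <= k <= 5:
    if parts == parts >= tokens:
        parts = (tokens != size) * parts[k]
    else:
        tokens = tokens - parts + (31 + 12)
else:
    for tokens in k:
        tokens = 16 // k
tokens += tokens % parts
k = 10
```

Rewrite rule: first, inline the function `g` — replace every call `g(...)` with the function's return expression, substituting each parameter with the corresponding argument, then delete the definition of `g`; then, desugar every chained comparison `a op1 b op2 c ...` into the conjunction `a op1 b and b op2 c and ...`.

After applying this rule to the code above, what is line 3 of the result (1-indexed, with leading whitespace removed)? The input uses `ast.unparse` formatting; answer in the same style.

Transformed code:
k = 19 * k
k = 29 % size
k = tokens
if 37 <= k and k <= 5:
    if parts == parts and parts >= tokens:
        parts = (tokens != size) * parts[k]
    else:
        tokens = tokens - parts + (31 + 12)
else:
    for tokens in k:
        tokens = 16 // k
tokens += tokens % parts
k = 10

k = tokens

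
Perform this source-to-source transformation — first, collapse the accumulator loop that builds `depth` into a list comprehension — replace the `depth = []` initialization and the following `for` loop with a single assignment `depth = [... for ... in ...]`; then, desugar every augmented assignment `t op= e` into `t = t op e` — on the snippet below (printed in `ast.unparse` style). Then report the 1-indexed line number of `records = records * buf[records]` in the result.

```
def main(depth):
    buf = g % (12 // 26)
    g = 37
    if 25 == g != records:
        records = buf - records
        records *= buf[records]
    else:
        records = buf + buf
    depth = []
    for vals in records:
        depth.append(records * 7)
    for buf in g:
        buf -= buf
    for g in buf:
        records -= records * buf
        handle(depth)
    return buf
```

6

Transformed code:
def main(depth):
    buf = g % (12 // 26)
    g = 37
    if 25 == g != records:
        records = buf - records
        records = records * buf[records]
    else:
        records = buf + buf
    depth = [records * 7 for vals in records]
    for buf in g:
        buf = buf - buf
    for g in buf:
        records = records - records * buf
        handle(depth)
    return buf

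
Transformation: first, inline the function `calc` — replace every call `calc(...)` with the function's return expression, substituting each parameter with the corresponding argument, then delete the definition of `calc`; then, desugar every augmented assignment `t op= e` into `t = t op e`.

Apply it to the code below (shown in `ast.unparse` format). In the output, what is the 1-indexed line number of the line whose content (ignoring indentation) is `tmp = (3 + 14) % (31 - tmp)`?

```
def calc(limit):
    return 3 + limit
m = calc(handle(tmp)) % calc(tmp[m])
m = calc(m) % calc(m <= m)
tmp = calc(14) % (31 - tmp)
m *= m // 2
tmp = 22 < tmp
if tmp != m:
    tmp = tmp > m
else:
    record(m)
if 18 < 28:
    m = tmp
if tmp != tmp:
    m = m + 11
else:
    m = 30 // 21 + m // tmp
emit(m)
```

3

Transformed code:
m = (3 + handle(tmp)) % (3 + tmp[m])
m = (3 + m) % (3 + (m <= m))
tmp = (3 + 14) % (31 - tmp)
m = m * (m // 2)
tmp = 22 < tmp
if tmp != m:
    tmp = tmp > m
else:
    record(m)
if 18 < 28:
    m = tmp
if tmp != tmp:
    m = m + 11
else:
    m = 30 // 21 + m // tmp
emit(m)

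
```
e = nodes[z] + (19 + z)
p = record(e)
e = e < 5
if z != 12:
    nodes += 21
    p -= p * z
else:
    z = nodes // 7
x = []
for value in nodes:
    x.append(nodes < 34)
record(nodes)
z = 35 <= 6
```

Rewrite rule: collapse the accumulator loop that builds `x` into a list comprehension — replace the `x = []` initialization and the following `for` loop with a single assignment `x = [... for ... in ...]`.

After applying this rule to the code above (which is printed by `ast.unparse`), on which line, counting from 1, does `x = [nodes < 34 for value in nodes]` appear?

Transformed code:
e = nodes[z] + (19 + z)
p = record(e)
e = e < 5
if z != 12:
    nodes += 21
    p -= p * z
else:
    z = nodes // 7
x = [nodes < 34 for value in nodes]
record(nodes)
z = 35 <= 6

9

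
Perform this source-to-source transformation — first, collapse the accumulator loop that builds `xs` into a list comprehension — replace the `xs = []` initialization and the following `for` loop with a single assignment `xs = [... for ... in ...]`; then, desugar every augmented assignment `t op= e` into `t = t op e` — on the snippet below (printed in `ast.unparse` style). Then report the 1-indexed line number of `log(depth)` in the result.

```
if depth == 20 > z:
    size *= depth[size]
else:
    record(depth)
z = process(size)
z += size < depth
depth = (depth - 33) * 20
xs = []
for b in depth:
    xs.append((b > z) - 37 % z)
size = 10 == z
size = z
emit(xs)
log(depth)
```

12

Transformed code:
if depth == 20 > z:
    size = size * depth[size]
else:
    record(depth)
z = process(size)
z = z + (size < depth)
depth = (depth - 33) * 20
xs = [(b > z) - 37 % z for b in depth]
size = 10 == z
size = z
emit(xs)
log(depth)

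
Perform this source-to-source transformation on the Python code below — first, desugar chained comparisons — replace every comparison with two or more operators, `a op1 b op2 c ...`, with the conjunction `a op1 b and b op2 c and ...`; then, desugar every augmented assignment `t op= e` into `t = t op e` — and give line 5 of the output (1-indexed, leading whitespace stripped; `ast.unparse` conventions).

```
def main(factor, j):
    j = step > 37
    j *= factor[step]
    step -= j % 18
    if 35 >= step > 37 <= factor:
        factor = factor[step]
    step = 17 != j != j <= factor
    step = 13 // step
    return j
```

Transformed code:
def main(factor, j):
    j = step > 37
    j = j * factor[step]
    step = step - j % 18
    if 35 >= step and step > 37 and (37 <= factor):
        factor = factor[step]
    step = 17 != j and j != j and (j <= factor)
    step = 13 // step
    return j

if 35 >= step and step > 37 and (37 <= factor):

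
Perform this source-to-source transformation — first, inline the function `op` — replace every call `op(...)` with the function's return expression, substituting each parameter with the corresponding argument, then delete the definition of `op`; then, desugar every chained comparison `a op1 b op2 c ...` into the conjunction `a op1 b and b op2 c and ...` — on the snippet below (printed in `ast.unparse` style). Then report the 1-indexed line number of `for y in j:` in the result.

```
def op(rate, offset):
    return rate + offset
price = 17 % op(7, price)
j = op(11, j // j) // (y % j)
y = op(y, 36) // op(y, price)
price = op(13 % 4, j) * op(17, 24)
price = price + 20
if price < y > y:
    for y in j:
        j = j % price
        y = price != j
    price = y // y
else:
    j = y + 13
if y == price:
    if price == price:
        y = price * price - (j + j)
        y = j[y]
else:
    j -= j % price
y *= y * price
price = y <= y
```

7

Transformed code:
price = 17 % (7 + price)
j = (11 + j // j) // (y % j)
y = (y + 36) // (y + price)
price = (13 % 4 + j) * (17 + 24)
price = price + 20
if price < y and y > y:
    for y in j:
        j = j % price
        y = price != j
    price = y // y
else:
    j = y + 13
if y == price:
    if price == price:
        y = price * price - (j + j)
        y = j[y]
else:
    j -= j % price
y *= y * price
price = y <= y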